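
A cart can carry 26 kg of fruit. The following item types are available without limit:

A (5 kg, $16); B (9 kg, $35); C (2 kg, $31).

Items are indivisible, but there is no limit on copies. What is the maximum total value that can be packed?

$403

Best value-per-unit is C at 31/2, and filling with it alone uses weight 13×2=26. No mix of the others beats 13×31 = 403.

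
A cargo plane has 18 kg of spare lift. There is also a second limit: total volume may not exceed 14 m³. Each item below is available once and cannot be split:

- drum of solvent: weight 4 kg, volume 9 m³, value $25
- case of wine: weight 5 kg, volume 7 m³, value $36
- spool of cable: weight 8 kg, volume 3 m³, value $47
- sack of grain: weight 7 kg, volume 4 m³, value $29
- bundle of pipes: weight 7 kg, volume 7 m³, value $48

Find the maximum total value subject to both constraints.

Feasible sets respecting both limits:
- spool of cable+bundle of pipes: weight 15, volume 10, value 95
- case of wine+bundle of pipes: weight 12, volume 14, value 84
- case of wine+spool of cable: weight 13, volume 10, value 83
- sack of grain+bundle of pipes: weight 14, volume 11, value 77
Best: $95.

$95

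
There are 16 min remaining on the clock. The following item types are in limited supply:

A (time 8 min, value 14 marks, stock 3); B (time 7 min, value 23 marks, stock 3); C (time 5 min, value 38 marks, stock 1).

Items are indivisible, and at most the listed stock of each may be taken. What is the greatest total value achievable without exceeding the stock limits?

Best selections within time 16 and stock limits:
- 1×B + 1×C: time 12, value 61
- 1×A + 1×C: time 13, value 52
- 2×B: time 14, value 46
- 1×C: time 5, value 38
Best: 61 marks.

61 marks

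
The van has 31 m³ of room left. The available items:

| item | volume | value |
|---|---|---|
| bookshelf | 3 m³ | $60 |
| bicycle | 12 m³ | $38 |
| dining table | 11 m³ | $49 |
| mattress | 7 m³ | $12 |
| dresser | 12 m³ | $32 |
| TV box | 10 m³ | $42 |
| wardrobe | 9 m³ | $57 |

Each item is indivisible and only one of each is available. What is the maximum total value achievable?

$178

Check high-value combinations within 31 m³:
- bookshelf+dining table+mattress+wardrobe: volume 3+11+7+9=30, value 60+49+12+57=178
- bookshelf+mattress+TV box+wardrobe: volume 3+7+10+9=29, value 60+12+42+57=171
- bookshelf+bicycle+mattress+wardrobe: volume 3+12+7+9=31, value 60+38+12+57=167
Best: $178.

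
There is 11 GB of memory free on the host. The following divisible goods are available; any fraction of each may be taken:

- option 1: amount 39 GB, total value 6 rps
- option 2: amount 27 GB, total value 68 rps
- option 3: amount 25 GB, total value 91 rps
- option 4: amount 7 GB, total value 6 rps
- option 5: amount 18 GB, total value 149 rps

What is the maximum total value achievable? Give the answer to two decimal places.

Take in order of value per unit:
- option 5 (149/18 per unit): 11 of 18 → value 11×149/18 = 91.0556, running total 91.06
Total 91.06.

91.06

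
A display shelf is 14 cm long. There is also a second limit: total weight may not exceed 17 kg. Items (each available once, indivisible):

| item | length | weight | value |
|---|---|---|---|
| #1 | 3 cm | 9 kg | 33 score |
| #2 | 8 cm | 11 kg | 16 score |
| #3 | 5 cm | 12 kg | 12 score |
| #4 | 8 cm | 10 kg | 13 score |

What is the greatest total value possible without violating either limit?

Feasible sets respecting both limits:
- #1: length 3, weight 9, value 33
- #2: length 8, weight 11, value 16
- #4: length 8, weight 10, value 13
Best: 33 score.

33 score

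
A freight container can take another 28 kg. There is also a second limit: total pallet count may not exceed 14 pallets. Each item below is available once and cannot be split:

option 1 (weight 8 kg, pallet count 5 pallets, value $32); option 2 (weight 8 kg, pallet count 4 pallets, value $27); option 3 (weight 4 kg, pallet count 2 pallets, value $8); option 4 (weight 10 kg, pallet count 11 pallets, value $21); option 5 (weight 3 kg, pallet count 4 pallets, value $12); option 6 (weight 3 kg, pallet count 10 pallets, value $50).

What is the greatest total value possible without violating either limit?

Feasible sets respecting both limits:
- option 2+option 6: weight 11, pallet count 14, value 77
- option 1+option 2+option 5: weight 19, pallet count 13, value 71
- option 1+option 2+option 3: weight 20, pallet count 11, value 67
- option 5+option 6: weight 6, pallet count 14, value 62
Best: $77.

$77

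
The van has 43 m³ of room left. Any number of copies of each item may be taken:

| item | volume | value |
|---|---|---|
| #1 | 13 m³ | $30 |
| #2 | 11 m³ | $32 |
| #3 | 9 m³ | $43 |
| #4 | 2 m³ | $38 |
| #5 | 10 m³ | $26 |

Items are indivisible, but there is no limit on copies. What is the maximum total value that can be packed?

Best value-per-unit is #4 at 38/2, and filling with it alone uses volume 21×2=42. No mix of the others beats 21×38 = 798.

$798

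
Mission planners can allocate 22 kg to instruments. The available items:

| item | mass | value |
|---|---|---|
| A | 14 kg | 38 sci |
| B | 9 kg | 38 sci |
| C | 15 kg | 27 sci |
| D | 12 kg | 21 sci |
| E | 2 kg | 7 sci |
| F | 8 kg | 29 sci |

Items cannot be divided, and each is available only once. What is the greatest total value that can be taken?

Check high-value combinations within 22 kg:
- B+E+F: mass 9+2+8=19, value 38+7+29=74
- B+F: mass 9+8=17, value 38+29=67
- A+F: mass 14+8=22, value 38+29=67
- B+D: mass 9+12=21, value 38+21=59
- D+E+F: mass 12+2+8=22, value 21+7+29=57
Best: 74 sci.

74 sci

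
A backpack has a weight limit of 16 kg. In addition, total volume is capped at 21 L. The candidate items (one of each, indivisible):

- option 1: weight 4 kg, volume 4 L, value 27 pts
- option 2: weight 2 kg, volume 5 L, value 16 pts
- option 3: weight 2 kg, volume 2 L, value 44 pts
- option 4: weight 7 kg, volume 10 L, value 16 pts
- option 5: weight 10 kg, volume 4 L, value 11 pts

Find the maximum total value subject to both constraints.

Feasible sets respecting both limits:
- option 1+option 2+option 3+option 4: weight 15, volume 21, value 103
- option 1+option 2+option 3: weight 8, volume 11, value 87
- option 1+option 3+option 4: weight 13, volume 16, value 87
- option 1+option 3+option 5: weight 16, volume 10, value 82
Best: 103 pts.

103 pts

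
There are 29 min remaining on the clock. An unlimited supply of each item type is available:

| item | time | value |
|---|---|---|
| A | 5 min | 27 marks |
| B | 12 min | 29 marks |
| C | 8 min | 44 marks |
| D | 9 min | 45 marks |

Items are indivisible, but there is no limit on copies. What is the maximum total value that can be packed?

159 marks

Best value-per-unit is C at 44/8; filling with it alone gives 3×44 = 132.
Optimal mix: 1×A + 3×C → time 29, value 159.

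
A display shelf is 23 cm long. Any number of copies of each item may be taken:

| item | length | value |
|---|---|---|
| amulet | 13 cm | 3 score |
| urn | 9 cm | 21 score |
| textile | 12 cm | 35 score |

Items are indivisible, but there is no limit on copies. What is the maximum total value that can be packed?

Best value-per-unit is textile at 35/12; filling with it alone gives 1×35 = 35.
Optimal mix: 1×urn + 1×textile → length 21, value 56.

56 score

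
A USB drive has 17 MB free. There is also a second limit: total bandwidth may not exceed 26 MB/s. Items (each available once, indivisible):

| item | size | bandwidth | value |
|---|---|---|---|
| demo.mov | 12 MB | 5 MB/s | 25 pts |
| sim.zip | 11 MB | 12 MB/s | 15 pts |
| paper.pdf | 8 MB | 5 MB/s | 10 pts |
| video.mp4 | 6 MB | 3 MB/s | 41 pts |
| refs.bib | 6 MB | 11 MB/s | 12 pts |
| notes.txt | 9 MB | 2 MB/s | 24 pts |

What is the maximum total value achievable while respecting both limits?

65 pts

Feasible sets respecting both limits:
- video.mp4+notes.txt: size 15, bandwidth 5, value 65
- sim.zip+video.mp4: size 17, bandwidth 15, value 56
- video.mp4+refs.bib: size 12, bandwidth 14, value 53
- paper.pdf+video.mp4: size 14, bandwidth 8, value 51
Best: 65 pts.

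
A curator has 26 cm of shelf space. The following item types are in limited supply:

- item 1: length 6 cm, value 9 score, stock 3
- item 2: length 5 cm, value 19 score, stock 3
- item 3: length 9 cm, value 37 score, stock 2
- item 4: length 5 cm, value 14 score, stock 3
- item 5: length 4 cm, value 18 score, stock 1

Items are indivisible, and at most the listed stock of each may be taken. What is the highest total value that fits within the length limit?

94 score

Best selections within length 26 and stock limits:
- 3×item 2 + 1×item 3: length 24, value 94
- 1×item 2 + 2×item 3: length 23, value 93
- 2×item 2 + 1×item 3 + 1×item 5: length 23, value 93
- 2×item 3 + 1×item 5: length 22, value 92
Best: 94 score.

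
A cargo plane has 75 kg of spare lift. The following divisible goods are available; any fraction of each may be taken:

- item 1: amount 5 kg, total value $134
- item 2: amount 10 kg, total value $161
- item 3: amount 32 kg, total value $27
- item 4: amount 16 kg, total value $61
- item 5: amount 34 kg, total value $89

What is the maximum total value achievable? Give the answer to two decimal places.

Take in order of value per unit:
- item 1 (134/5 per unit): all 5 → value 134, running total 134.00
- item 2 (161/10 per unit): all 10 → value 161, running total 295.00
- item 4 (61/16 per unit): all 16 → value 61, running total 356.00
- item 5 (89/34 per unit): all 34 → value 89, running total 445.00
- item 3 (27/32 per unit): 10 of 32 → value 10×27/32 = 8.4375, running total 453.44
Total 453.44.

453.44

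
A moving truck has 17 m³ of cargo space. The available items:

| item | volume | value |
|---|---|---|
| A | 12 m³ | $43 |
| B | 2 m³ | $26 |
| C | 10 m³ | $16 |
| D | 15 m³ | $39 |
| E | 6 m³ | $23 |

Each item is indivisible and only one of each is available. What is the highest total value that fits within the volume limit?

This is a 0/1 knapsack; check combinations near the capacity.
- A+B: volume 12+2=14, value 43+26=69
- B+D: volume 2+15=17, value 26+39=65
- B+E: volume 2+6=8, value 26+23=49
Best: $69.

$69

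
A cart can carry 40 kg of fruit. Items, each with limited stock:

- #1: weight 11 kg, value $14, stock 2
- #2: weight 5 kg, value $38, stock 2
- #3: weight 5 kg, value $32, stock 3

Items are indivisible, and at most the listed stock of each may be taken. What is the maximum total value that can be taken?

$186

Top feasible selections:
- 1×#1 + 2×#2 + 3×#3: weight 36, value 186
- 2×#2 + 3×#3: weight 25, value 172
Best: $186.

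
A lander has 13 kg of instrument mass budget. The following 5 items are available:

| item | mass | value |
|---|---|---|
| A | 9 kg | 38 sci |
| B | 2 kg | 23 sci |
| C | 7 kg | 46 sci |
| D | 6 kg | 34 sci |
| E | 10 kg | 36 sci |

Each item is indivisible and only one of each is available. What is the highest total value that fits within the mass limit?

Check high-value combinations within 13 kg:
- C+D: mass 7+6=13, value 46+34=80
- B+C: mass 2+7=9, value 23+46=69
- A+B: mass 9+2=11, value 38+23=61
- B+E: mass 2+10=12, value 23+36=59
- B+D: mass 2+6=8, value 23+34=57
Best: 80 sci.

80 sci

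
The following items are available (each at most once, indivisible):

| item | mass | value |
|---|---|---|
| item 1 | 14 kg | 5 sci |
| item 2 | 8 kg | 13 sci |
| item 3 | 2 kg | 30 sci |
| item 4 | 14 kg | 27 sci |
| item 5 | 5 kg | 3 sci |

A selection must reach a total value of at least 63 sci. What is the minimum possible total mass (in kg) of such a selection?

Subsets with value ≥ 63, sorted by total mass:
- item 2+item 3+item 4: mass 24, value 70
- item 2+item 3+item 4+item 5: mass 29, value 73
- item 1+item 3+item 4+item 5: mass 35, value 65
Minimum mass: 24 kg.

24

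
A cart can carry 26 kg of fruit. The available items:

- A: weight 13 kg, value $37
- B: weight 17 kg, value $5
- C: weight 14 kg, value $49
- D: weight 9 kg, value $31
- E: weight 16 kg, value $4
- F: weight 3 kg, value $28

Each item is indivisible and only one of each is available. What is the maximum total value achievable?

Check high-value combinations within 26 kg:
- C+D+F: weight 14+9+3=26, value 49+31+28=108
- A+D+F: weight 13+9+3=25, value 37+31+28=96
- C+D: weight 14+9=23, value 49+31=80
- C+F: weight 14+3=17, value 49+28=77
- A+D: weight 13+9=22, value 37+31=68
Best: $108.

$108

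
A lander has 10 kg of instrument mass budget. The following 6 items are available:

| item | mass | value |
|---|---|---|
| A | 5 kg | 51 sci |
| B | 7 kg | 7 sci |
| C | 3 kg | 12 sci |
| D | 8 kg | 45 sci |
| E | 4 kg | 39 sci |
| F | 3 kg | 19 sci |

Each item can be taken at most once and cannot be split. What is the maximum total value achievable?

90 sci

Check high-value combinations within 10 kg:
- A+E: mass 5+4=9, value 51+39=90
- A+F: mass 5+3=8, value 51+19=70
- C+E+F: mass 3+4+3=10, value 12+39+19=70
- A+C: mass 5+3=8, value 51+12=63
- E+F: mass 4+3=7, value 39+19=58
Best: 90 sci.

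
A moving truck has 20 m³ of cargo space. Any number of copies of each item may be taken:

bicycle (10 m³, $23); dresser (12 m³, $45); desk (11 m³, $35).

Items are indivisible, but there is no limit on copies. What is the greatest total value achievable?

$46

Best value-per-unit is dresser at 45/12; filling with it alone gives 1×45 = 45.
Optimal mix: 2×bicycle → volume 20, value 46.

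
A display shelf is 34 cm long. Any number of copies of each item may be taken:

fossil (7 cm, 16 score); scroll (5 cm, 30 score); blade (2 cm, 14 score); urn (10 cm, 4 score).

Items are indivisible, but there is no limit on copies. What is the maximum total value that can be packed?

Best value-per-unit is blade at 14/2, and filling with it alone uses length 17×2=34. No mix of the others beats 17×14 = 238.

238 score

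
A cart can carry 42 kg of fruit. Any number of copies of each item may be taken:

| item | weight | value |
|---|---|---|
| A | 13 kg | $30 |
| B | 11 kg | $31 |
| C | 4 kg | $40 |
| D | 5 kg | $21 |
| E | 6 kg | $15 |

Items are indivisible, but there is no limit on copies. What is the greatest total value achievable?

$400

Best value-per-unit is C at 40/4, and filling with it alone uses weight 10×4=40. No mix of the others beats 10×40 = 400.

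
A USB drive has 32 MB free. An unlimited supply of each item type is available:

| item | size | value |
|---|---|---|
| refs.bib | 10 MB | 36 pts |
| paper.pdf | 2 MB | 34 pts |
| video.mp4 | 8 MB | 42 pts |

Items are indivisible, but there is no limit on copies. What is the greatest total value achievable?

544 pts

Best value-per-unit is paper.pdf at 34/2, and filling with it alone uses size 16×2=32. No mix of the others beats 16×34 = 544.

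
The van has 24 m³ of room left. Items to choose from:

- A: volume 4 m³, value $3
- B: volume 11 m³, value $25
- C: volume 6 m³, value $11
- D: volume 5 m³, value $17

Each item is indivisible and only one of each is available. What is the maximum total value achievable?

$53

Check high-value combinations within 24 m³:
- B+C+D: volume 11+6+5=22, value 25+11+17=53
- A+B+D: volume 4+11+5=20, value 3+25+17=45
- B+D: volume 11+5=16, value 25+17=42
- A+B+C: volume 4+11+6=21, value 3+25+11=39
- B+C: volume 11+6=17, value 25+11=36
Best: $53.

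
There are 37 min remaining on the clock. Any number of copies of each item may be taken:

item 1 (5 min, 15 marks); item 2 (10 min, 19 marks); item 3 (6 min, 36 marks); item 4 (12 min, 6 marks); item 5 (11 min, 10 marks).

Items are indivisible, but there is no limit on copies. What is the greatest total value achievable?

216 marks

Best value-per-unit is item 3 at 36/6, and filling with it alone uses time 6×6=36. No mix of the others beats 6×36 = 216.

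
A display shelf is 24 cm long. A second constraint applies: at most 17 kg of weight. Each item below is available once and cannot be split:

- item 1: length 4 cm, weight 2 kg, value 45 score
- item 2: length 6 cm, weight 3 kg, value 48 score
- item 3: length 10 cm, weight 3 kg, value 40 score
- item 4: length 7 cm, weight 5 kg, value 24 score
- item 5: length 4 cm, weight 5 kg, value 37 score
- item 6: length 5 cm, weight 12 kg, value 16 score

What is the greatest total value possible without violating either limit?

170 score

Feasible sets respecting both limits:
- item 1+item 2+item 3+item 5: length 24, weight 13, value 170
- item 1+item 2+item 4+item 5: length 21, weight 15, value 154
- item 1+item 2+item 3: length 20, weight 8, value 133
- item 1+item 2+item 5: length 14, weight 10, value 130
Best: 170 score.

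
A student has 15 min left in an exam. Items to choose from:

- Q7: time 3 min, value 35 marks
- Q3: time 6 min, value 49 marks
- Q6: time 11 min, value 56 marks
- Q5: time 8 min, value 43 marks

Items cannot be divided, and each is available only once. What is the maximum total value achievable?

92 marks

Check high-value combinations within 15 min:
- Q3+Q5: time 6+8=14, value 49+43=92
- Q7+Q6: time 3+11=14, value 35+56=91
- Q7+Q3: time 3+6=9, value 35+49=84
- Q7+Q5: time 3+8=11, value 35+43=78
Best: 92 marks.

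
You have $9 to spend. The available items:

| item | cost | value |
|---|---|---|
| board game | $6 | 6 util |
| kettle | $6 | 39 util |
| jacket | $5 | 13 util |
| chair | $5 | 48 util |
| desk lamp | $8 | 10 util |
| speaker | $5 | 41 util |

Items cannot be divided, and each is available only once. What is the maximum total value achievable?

This is a 0/1 knapsack; check combinations near the capacity.
- chair: cost 5, value 48
- speaker: cost 5, value 41
- kettle: cost 6, value 39
- jacket: cost 5, value 13
- desk lamp: cost 8, value 10
Best: 48 util.

48 util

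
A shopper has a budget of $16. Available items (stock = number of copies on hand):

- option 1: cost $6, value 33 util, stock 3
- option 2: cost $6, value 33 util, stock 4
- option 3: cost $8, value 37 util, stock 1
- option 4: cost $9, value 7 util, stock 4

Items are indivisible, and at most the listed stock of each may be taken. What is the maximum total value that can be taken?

Top feasible selections:
- 1×option 2 + 1×option 3: cost 14, value 70
- 1×option 1 + 1×option 3: cost 14, value 70
- 2×option 2: cost 12, value 66
- 1×option 1 + 1×option 2: cost 12, value 66
Best: 70 util.

70 util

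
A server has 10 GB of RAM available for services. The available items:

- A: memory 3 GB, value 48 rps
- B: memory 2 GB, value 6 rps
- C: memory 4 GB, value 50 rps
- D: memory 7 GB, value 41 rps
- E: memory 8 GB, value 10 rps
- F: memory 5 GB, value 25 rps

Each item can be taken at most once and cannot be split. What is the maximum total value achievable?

This is a 0/1 knapsack; check combinations near the capacity.
- A+B+C: memory 3+2+4=9, value 48+6+50=104
- A+C: memory 3+4=7, value 48+50=98
- A+D: memory 3+7=10, value 48+41=89
- A+B+F: memory 3+2+5=10, value 48+6+25=79
- C+F: memory 4+5=9, value 50+25=75
Best: 104 rps.

104 rps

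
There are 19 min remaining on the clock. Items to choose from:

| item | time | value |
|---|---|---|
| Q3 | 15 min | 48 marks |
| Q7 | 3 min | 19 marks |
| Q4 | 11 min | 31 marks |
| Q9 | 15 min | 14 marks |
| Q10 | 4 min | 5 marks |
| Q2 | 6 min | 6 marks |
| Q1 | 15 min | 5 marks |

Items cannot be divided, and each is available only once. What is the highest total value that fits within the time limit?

Check high-value combinations within 19 min:
- Q3+Q7: time 15+3=18, value 48+19=67
- Q7+Q4+Q10: time 3+11+4=18, value 19+31+5=55
- Q3+Q10: time 15+4=19, value 48+5=53
Best: 67 marks.

67 marks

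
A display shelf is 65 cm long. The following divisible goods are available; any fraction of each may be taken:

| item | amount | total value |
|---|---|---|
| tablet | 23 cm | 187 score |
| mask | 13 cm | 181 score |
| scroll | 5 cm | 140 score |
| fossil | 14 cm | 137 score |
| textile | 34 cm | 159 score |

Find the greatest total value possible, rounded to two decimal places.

Take in order of value per unit:
- scroll (140/5 per unit): all 5 → value 140, running total 140.00
- mask (181/13 per unit): all 13 → value 181, running total 321.00
- fossil (137/14 per unit): all 14 → value 137, running total 458.00
- tablet (187/23 per unit): all 23 → value 187, running total 645.00
- textile (159/34 per unit): 10 of 34 → value 10×159/34 = 46.7647, running total 691.76
Total 691.76.

691.76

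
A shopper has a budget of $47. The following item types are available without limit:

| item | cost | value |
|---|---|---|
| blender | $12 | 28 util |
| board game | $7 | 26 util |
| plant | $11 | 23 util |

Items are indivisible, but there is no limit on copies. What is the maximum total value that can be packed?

158 util

Best value-per-unit is board game at 26/7; filling with it alone gives 6×26 = 156.
Optimal mix: 1×blender + 5×board game → cost 47, value 158.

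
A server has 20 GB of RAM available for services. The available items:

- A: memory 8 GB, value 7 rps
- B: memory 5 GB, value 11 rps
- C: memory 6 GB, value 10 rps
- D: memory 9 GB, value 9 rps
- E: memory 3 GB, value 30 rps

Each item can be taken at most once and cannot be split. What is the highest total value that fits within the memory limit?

51 rps

Check high-value combinations within 20 GB:
- B+C+E: memory 5+6+3=14, value 11+10+30=51
- B+D+E: memory 5+9+3=17, value 11+9+30=50
- C+D+E: memory 6+9+3=18, value 10+9+30=49
- A+B+E: memory 8+5+3=16, value 7+11+30=48
Best: 51 rps.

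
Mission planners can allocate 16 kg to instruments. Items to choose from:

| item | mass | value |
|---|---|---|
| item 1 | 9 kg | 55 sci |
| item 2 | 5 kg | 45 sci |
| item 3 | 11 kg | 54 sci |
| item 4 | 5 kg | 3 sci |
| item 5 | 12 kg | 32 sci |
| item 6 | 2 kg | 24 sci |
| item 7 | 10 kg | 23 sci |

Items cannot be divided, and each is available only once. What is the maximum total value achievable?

Check high-value combinations within 16 kg:
- item 1+item 2+item 6: mass 9+5+2=16, value 55+45+24=124
- item 1+item 2: mass 9+5=14, value 55+45=100
- item 2+item 3: mass 5+11=16, value 45+54=99
- item 1+item 4+item 6: mass 9+5+2=16, value 55+3+24=82
- item 1+item 6: mass 9+2=11, value 55+24=79
Best: 124 sci.

124 sci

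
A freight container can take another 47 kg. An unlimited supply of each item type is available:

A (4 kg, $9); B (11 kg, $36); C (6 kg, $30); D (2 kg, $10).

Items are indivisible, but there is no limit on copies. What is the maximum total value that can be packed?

$230

Best value-per-unit is C at 30/6; filling with it alone gives 7×30 = 210.
Optimal mix: 7×C + 2×D → weight 46, value 230.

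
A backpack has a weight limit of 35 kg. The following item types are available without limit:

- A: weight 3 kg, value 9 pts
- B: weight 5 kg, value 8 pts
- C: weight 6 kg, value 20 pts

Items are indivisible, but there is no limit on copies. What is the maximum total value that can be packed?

Best value-per-unit is C at 20/6; filling with it alone gives 5×20 = 100.
Optimal mix: 1×A + 5×C → weight 33, value 109.

109 pts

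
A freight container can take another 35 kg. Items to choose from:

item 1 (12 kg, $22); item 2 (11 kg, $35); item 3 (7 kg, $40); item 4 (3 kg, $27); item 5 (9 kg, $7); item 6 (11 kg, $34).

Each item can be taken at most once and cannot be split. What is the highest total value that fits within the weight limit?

$136

This is a 0/1 knapsack; check combinations near the capacity.
- item 2+item 3+item 4+item 6: weight 11+7+3+11=32, value 35+40+27+34=136
- item 1+item 2+item 3+item 4: weight 12+11+7+3=33, value 22+35+40+27=124
- item 1+item 3+item 4+item 6: weight 12+7+3+11=33, value 22+40+27+34=123
- item 2+item 3+item 6: weight 11+7+11=29, value 35+40+34=109
Best: $136.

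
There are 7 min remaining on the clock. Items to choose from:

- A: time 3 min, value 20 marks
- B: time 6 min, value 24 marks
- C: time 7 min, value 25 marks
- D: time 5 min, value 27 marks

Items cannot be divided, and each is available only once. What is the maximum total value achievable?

27 marks

This is a 0/1 knapsack; check combinations near the capacity.
- D: time 5, value 27
- C: time 7, value 25
- B: time 6, value 24
- A: time 3, value 20
Best: 27 marks.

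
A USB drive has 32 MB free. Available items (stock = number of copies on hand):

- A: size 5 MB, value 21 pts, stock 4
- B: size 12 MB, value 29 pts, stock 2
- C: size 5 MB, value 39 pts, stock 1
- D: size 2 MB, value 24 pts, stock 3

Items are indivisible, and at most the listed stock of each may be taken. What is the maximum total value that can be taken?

Best selections within size 32 and stock limits:
- 4×A + 1×C + 3×D: size 31, value 195
- 3×A + 1×C + 3×D: size 26, value 174
- 4×A + 1×C + 2×D: size 29, value 171
Best: 195 pts.

195 pts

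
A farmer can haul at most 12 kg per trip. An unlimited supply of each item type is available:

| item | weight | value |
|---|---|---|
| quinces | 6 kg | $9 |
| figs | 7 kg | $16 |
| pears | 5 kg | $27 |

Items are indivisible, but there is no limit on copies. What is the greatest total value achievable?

Best value-per-unit is pears at 27/5, and filling with it alone uses weight 2×5=10. No mix of the others beats 2×27 = 54.

$54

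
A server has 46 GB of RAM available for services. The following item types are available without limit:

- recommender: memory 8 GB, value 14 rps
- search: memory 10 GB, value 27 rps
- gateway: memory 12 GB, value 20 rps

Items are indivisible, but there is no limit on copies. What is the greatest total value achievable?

109 rps

Best value-per-unit is search at 27/10; filling with it alone gives 4×27 = 108.
Optimal mix: 2×recommender + 3×search → memory 46, value 109.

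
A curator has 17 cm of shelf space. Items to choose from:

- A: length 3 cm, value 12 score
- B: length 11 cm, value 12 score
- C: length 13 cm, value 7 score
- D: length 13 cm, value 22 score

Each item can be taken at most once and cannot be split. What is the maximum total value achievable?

34 score

Check high-value combinations within 17 cm:
- A+D: length 3+13=16, value 12+22=34
- A+B: length 3+11=14, value 12+12=24
- D: length 13, value 22
- A+C: length 3+13=16, value 12+7=19
- A: length 3, value 12
Best: 34 score.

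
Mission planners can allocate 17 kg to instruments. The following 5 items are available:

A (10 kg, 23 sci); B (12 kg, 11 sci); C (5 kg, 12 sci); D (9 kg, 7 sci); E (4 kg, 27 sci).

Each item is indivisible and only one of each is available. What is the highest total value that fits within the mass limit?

Check high-value combinations within 17 kg:
- A+E: mass 10+4=14, value 23+27=50
- C+E: mass 5+4=9, value 12+27=39
- B+E: mass 12+4=16, value 11+27=38
Best: 50 sci.

50 sci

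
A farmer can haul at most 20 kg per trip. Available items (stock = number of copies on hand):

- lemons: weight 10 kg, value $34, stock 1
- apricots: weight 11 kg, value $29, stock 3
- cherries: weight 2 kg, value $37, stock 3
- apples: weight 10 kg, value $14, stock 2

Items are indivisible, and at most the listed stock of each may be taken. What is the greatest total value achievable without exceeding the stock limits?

Best selections within weight 20 and stock limits:
- 1×lemons + 3×cherries: weight 16, value 145
- 1×apricots + 3×cherries: weight 17, value 140
Best: $145.

$145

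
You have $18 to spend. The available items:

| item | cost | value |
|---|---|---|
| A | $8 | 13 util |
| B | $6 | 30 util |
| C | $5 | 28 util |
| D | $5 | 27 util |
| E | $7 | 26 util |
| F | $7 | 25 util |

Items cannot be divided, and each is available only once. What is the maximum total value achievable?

Check high-value combinations within $18:
- B+C+D: cost 6+5+5=16, value 30+28+27=85
- B+C+E: cost 6+5+7=18, value 30+28+26=84
- B+D+E: cost 6+5+7=18, value 30+27+26=83
Best: 85 util.

85 util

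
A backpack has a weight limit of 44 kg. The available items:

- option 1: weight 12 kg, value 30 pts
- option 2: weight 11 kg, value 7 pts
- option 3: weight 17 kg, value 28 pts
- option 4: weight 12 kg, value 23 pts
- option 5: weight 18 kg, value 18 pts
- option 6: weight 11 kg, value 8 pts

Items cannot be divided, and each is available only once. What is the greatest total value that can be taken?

81 pts

Check high-value combinations within 44 kg:
- option 1+option 3+option 4: weight 12+17+12=41, value 30+28+23=81
- option 1+option 4+option 5: weight 12+12+18=42, value 30+23+18=71
- option 1+option 3+option 6: weight 12+17+11=40, value 30+28+8=66
Best: 81 pts.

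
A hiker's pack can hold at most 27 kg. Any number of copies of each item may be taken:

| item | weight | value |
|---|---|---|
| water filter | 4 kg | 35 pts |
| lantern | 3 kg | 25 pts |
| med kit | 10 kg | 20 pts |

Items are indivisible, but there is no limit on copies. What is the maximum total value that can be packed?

235 pts

Best value-per-unit is water filter at 35/4; filling with it alone gives 6×35 = 210.
Optimal mix: 6×water filter + 1×lantern → weight 27, value 235.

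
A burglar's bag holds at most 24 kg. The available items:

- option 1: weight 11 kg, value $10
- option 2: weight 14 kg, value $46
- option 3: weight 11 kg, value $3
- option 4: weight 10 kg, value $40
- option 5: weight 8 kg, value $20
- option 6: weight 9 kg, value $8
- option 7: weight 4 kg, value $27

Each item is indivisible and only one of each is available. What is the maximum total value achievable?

Check high-value combinations within 24 kg:
- option 4+option 5+option 7: weight 10+8+4=22, value 40+20+27=87
- option 2+option 4: weight 14+10=24, value 46+40=86
- option 4+option 6+option 7: weight 10+9+4=23, value 40+8+27=75
- option 2+option 7: weight 14+4=18, value 46+27=73
Best: $87.

$87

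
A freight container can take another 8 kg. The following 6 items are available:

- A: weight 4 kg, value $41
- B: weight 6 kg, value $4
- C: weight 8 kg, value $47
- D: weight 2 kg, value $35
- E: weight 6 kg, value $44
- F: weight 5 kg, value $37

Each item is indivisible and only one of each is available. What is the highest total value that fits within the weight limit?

$79

Check high-value combinations within 8 kg:
- D+E: weight 2+6=8, value 35+44=79
- A+D: weight 4+2=6, value 41+35=76
- D+F: weight 2+5=7, value 35+37=72
- C: weight 8, value 47
- E: weight 6, value 44
Best: $79.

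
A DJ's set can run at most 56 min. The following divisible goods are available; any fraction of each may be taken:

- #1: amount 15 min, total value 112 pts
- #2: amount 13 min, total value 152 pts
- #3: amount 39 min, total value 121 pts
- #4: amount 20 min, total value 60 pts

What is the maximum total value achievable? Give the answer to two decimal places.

350.87

Take in order of value per unit:
- #2 (152/13 per unit): all 13 → value 152, running total 152.00
- #1 (112/15 per unit): all 15 → value 112, running total 264.00
- #3 (121/39 per unit): 28 of 39 → value 28×121/39 = 86.8718, running total 350.87
Total 350.87.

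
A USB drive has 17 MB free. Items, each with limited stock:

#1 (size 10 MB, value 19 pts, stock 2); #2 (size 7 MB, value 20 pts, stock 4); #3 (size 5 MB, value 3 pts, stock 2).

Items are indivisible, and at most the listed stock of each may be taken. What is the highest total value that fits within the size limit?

40 pts

Top feasible selections:
- 2×#2: size 14, value 40
- 1×#1 + 1×#2: size 17, value 39
Best: 40 pts.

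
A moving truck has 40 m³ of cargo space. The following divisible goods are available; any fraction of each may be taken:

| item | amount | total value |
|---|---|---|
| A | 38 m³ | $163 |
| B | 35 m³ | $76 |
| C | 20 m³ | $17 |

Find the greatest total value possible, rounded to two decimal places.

Take in order of value per unit:
- A (163/38 per unit): all 38 → value 163, running total 163.00
- B (76/35 per unit): 2 of 35 → value 2×76/35 = 4.3429, running total 167.34
Total 167.34.

167.34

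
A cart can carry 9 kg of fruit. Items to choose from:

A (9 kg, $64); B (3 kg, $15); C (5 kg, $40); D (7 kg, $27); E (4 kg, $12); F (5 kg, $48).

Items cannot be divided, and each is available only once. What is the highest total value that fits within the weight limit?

Check high-value combinations within 9 kg:
- A: weight 9, value 64
- B+F: weight 3+5=8, value 15+48=63
- E+F: weight 4+5=9, value 12+48=60
Best: $64.

$64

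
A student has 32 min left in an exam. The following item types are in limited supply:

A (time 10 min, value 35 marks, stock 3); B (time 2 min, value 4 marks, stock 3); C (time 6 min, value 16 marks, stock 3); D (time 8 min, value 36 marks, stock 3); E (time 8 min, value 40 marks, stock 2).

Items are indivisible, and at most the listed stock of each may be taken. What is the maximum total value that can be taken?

Top feasible selections:
- 2×D + 2×E: time 32, value 152
- 3×D + 1×E: time 32, value 148
- 1×B + 1×C + 1×D + 2×E: time 32, value 136
Best: 152 marks.

152 marks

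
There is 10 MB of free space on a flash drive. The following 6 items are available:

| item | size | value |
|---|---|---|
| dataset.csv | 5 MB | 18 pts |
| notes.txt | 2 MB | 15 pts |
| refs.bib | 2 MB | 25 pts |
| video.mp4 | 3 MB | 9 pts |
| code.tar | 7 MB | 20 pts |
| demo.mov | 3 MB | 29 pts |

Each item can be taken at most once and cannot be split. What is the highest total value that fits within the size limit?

78 pts

This is a 0/1 knapsack; check combinations near the capacity.
- notes.txt+refs.bib+video.mp4+demo.mov: size 2+2+3+3=10, value 15+25+9+29=78
- dataset.csv+refs.bib+demo.mov: size 5+2+3=10, value 18+25+29=72
- notes.txt+refs.bib+demo.mov: size 2+2+3=7, value 15+25+29=69
- refs.bib+video.mp4+demo.mov: size 2+3+3=8, value 25+9+29=63
Best: 78 pts.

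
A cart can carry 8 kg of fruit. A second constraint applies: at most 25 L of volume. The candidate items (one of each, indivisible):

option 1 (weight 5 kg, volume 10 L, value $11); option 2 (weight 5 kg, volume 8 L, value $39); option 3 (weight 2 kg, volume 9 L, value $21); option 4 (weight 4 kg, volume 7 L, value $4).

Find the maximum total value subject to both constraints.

$60

Feasible sets respecting both limits:
- option 2+option 3: weight 7, volume 17, value 60
- option 2: weight 5, volume 8, value 39
- option 1+option 3: weight 7, volume 19, value 32
Best: $60.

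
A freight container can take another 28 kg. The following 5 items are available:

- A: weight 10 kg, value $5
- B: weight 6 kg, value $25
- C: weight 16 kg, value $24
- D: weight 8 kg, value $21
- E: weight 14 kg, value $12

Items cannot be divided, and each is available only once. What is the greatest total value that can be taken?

$58

This is a 0/1 knapsack; check combinations near the capacity.
- B+D+E: weight 6+8+14=28, value 25+21+12=58
- A+B+D: weight 10+6+8=24, value 5+25+21=51
- B+C: weight 6+16=22, value 25+24=49
- B+D: weight 6+8=14, value 25+21=46
- C+D: weight 16+8=24, value 24+21=45
Best: $58.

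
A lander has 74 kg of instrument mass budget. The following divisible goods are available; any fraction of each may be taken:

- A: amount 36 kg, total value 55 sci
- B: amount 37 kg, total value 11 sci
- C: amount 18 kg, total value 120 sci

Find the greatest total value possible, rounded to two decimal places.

180.95

Take in order of value per unit:
- C (120/18 per unit): all 18 → value 120, running total 120.00
- A (55/36 per unit): all 36 → value 55, running total 175.00
- B (11/37 per unit): 20 of 37 → value 20×11/37 = 5.9459, running total 180.95
Total 180.95.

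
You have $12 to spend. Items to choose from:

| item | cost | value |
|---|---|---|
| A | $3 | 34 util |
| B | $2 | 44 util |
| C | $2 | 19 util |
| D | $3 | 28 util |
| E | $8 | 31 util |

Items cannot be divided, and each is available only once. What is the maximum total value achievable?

125 util

Check high-value combinations within $12:
- A+B+C+D: cost 3+2+2+3=10, value 34+44+19+28=125
- A+B+D: cost 3+2+3=8, value 34+44+28=106
- A+B+C: cost 3+2+2=7, value 34+44+19=97
Best: 125 util.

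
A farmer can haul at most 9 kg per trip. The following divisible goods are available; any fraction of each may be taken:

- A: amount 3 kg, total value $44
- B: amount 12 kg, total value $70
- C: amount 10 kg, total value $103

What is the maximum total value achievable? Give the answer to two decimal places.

Take in order of value per unit:
- A (44/3 per unit): all 3 → value 44, running total 44.00
- C (103/10 per unit): 6 of 10 → value 6×103/10 = 61.8000, running total 105.80
Total 105.80.

105.80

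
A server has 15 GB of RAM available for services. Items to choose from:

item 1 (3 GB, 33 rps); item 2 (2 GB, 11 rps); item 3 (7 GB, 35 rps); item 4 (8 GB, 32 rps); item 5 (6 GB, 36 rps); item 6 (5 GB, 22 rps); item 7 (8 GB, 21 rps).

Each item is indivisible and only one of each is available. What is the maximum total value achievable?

This is a 0/1 knapsack; check combinations near the capacity.
- item 1+item 5+item 6: memory 3+6+5=14, value 33+36+22=91
- item 1+item 3+item 6: memory 3+7+5=15, value 33+35+22=90
- item 2+item 3+item 5: memory 2+7+6=15, value 11+35+36=82
- item 1+item 2+item 5: memory 3+2+6=11, value 33+11+36=80
Best: 91 rps.

91 rps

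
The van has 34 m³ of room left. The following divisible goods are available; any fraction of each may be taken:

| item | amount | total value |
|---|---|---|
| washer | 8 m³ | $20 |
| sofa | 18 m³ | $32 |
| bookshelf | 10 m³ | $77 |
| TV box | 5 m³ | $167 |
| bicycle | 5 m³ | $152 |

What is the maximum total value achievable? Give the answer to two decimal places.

426.67

Take in order of value per unit:
- TV box (167/5 per unit): all 5 → value 167, running total 167.00
- bicycle (152/5 per unit): all 5 → value 152, running total 319.00
- bookshelf (77/10 per unit): all 10 → value 77, running total 396.00
- washer (20/8 per unit): all 8 → value 20, running total 416.00
- sofa (32/18 per unit): 6 of 18 → value 6×32/18 = 10.6667, running total 426.67
Total 426.67.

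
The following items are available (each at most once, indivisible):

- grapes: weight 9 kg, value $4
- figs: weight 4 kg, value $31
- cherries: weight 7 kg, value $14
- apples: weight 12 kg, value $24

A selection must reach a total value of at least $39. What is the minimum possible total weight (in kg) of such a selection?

11

Subsets with value ≥ 39, sorted by total weight:
- figs+cherries: weight 11, value 45
- figs+apples: weight 16, value 55
- grapes+figs+cherries: weight 20, value 49
Minimum weight: 11 kg.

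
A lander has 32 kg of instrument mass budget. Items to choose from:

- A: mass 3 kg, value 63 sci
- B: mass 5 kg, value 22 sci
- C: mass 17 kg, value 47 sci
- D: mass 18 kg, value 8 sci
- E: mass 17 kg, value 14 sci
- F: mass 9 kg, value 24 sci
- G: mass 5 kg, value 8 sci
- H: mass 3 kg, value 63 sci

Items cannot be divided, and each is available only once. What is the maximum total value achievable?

Check high-value combinations within 32 kg:
- A+C+F+H: mass 3+17+9+3=32, value 63+47+24+63=197
- A+B+C+H: mass 3+5+17+3=28, value 63+22+47+63=195
- A+C+G+H: mass 3+17+5+3=28, value 63+47+8+63=181
- A+B+F+G+H: mass 3+5+9+5+3=25, value 63+22+24+8+63=180
- A+C+H: mass 3+17+3=23, value 63+47+63=173
Best: 197 sci.

197 sci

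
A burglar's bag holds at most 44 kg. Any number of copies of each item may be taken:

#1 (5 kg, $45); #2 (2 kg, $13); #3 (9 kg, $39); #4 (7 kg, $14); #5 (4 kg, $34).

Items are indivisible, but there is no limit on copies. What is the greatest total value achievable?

Best value-per-unit is #1 at 45/5; filling with it alone gives 8×45 = 360.
Optimal mix: 8×#1 + 1×#5 → weight 44, value 394.

$394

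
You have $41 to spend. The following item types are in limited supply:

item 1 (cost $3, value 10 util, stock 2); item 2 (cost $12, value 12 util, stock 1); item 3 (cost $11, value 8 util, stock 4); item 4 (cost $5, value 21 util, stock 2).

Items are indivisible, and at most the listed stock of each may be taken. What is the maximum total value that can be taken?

Best selections within cost 41 and stock limits:
- 2×item 1 + 1×item 2 + 1×item 3 + 2×item 4: cost 39, value 82
- 2×item 1 + 2×item 3 + 2×item 4: cost 38, value 78
- 2×item 1 + 1×item 2 + 2×item 4: cost 28, value 74
Best: 82 util.

82 util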